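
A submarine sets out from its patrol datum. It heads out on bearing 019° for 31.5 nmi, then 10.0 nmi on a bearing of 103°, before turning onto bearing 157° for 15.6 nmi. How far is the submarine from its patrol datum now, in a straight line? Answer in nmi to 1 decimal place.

29.2 nmi

Leg 1 (019°, 31.5 nmi): east 31.5 sin 19° = 10.26, north 31.5 cos 19° = 29.78
Leg 2 (103°, 10.0 nmi): east 10.0 sin 103° = 9.74, north 10.0 cos 103° = -2.25
Leg 3 (157°, 15.6 nmi): east 15.6 sin 157° = 6.10, north 15.6 cos 157° = -14.36
Net: 26.09 east, 13.17 north. Distance = √((26.09)² + (13.17)²) = 29.232 nmi.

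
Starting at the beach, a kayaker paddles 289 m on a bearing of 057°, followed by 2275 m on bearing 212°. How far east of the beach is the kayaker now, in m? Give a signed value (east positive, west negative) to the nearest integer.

Leg 1 (057°, 289 m): east 289 sin 57° = 242.38, north 289 cos 57° = 157.40
Leg 2 (212°, 2275 m): east 2275 sin 212° = -1205.57, north 2275 cos 212° = -1929.31
Net east component: -963.19 m.

-963 m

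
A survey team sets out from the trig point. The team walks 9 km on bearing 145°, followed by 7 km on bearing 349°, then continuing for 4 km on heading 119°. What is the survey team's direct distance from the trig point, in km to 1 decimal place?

7.7 km

Leg 1 (145°, 9 km): east 9 sin 145° = 5.16, north 9 cos 145° = -7.37
Leg 2 (349°, 7 km): east 7 sin 349° = -1.34, north 7 cos 349° = 6.87
Leg 3 (119°, 4 km): east 4 sin 119° = 3.50, north 4 cos 119° = -1.94
Net: 7.33 east, -2.44 north. Distance = √((7.33)² + (-2.44)²) = 7.721 km.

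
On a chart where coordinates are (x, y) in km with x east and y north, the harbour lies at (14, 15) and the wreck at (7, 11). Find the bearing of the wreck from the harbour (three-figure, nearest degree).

240°

Δeast = 7 − 14 = -7.00; Δnorth = 11 − 15 = -4.00.
Bearing = atan2(Δeast, Δnorth) mod 360° = 240.26° ≈ 240°.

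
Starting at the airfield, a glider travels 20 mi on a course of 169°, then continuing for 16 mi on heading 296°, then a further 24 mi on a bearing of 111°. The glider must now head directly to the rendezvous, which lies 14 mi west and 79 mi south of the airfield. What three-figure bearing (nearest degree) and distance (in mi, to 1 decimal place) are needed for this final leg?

Leg 1 (169°, 20 mi): east 20 sin 169° = 3.82, north 20 cos 169° = -19.63
Leg 2 (296°, 16 mi): east 16 sin 296° = -14.38, north 16 cos 296° = 7.01
Leg 3 (111°, 24 mi): east 24 sin 111° = 22.41, north 24 cos 111° = -8.60
Current position: (11.84, -21.22). Target: (-14, -79). Remaining: Δeast = -25.84, Δnorth = -57.78.
Bearing = atan2(-25.84, -57.78) mod 360° = 204.10°; distance = √((-25.84)² + (-57.78)²) = 63.296 mi.

204°, 63.3 mi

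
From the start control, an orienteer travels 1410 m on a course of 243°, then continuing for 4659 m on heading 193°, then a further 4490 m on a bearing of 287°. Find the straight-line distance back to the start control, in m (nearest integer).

7648 m

Leg 1 (243°, 1410 m): east 1410 sin 243° = -1256.32, north 1410 cos 243° = -640.13
Leg 2 (193°, 4659 m): east 4659 sin 193° = -1048.05, north 4659 cos 193° = -4539.59
Leg 3 (287°, 4490 m): east 4490 sin 287° = -4293.81, north 4490 cos 287° = 1312.75
Net: -6598.17 east, -3866.97 north. Distance = √((-6598.17)² + (-3866.97)²) = 7647.833 m.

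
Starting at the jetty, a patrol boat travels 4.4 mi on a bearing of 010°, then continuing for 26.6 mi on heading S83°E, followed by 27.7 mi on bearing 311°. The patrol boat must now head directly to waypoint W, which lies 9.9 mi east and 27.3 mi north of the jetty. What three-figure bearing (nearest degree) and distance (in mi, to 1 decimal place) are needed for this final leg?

024°, 8.8 mi

Leg 1 (010°, 4.4 mi): east 4.4 sin 10° = 0.76, north 4.4 cos 10° = 4.33
Leg 2 (S83°E, 26.6 mi): east 26.6 sin 97° = 26.40, north 26.6 cos 97° = -3.24
Leg 3 (311°, 27.7 mi): east 27.7 sin 311° = -20.91, north 27.7 cos 311° = 18.17
Current position: (6.26, 19.26). Target: (9.9, 27.3). Remaining: Δeast = 3.64, Δnorth = 8.04.
Bearing = atan2(3.64, 8.04) mod 360° = 24.37°; distance = √((3.64)² + (8.04)²) = 8.822 mi.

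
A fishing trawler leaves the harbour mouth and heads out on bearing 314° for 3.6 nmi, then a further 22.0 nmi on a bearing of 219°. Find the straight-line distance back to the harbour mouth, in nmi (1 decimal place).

22.0 nmi

Leg 1 (314°, 3.6 nmi): east 3.6 sin 314° = -2.59, north 3.6 cos 314° = 2.50
Leg 2 (219°, 22.0 nmi): east 22.0 sin 219° = -13.85, north 22.0 cos 219° = -17.10
Net: -16.43 east, -14.60 north. Distance = √((-16.43)² + (-14.60)²) = 21.981 nmi.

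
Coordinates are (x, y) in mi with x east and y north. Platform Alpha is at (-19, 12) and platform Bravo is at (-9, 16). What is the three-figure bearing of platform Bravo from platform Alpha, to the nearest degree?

068°

Δeast = -9 − -19 = 10.00; Δnorth = 16 − 12 = 4.00.
Bearing = atan2(Δeast, Δnorth) mod 360° = 68.20° ≈ 068°.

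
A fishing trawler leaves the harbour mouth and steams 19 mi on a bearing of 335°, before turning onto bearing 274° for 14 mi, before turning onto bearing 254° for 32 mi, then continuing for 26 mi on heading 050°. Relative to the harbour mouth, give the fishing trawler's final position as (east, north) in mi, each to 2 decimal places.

(-32.84, 26.09)

Leg 1 (335°, 19 mi): east 19 sin 335° = -8.03, north 19 cos 335° = 17.22
Leg 2 (274°, 14 mi): east 14 sin 274° = -13.97, north 14 cos 274° = 0.98
Leg 3 (254°, 32 mi): east 32 sin 254° = -30.76, north 32 cos 254° = -8.82
Leg 4 (050°, 26 mi): east 26 sin 50° = 19.92, north 26 cos 50° = 16.71
Summing: -32.84 mi east, 26.09 mi north → (-32.84, 26.09).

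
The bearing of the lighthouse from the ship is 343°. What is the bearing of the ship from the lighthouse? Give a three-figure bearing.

163°

Back-bearing = 343° − 180° = 163°.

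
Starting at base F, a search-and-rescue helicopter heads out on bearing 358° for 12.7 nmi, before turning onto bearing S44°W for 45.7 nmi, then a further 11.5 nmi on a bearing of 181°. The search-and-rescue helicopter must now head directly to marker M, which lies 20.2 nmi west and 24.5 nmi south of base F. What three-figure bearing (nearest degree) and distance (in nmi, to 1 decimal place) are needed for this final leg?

060°, 14.1 nmi

Leg 1 (358°, 12.7 nmi): east 12.7 sin 358° = -0.44, north 12.7 cos 358° = 12.69
Leg 2 (S44°W, 45.7 nmi): east 45.7 sin 224° = -31.75, north 45.7 cos 224° = -32.87
Leg 3 (181°, 11.5 nmi): east 11.5 sin 181° = -0.20, north 11.5 cos 181° = -11.50
Current position: (-32.39, -31.68). Target: (-20.2, -24.5). Remaining: Δeast = 12.19, Δnorth = 7.18.
Bearing = atan2(12.19, 7.18) mod 360° = 59.50°; distance = √((12.19)² + (7.18)²) = 14.147 nmi.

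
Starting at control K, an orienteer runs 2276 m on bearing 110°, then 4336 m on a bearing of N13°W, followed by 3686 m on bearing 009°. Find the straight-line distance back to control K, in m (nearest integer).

Leg 1 (110°, 2276 m): east 2276 sin 110° = 2138.74, north 2276 cos 110° = -778.44
Leg 2 (N13°W, 4336 m): east 4336 sin 347° = -975.39, north 4336 cos 347° = 4224.87
Leg 3 (009°, 3686 m): east 3686 sin 9° = 576.62, north 3686 cos 9° = 3640.62
Net: 1739.97 east, 7087.05 north. Distance = √((1739.97)² + (7087.05)²) = 7297.518 m.

7298 m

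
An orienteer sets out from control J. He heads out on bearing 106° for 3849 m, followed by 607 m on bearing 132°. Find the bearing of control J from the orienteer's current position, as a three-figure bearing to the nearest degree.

289°

Leg 1 (106°, 3849 m): east 3849 sin 106° = 3699.90, north 3849 cos 106° = -1060.93
Leg 2 (132°, 607 m): east 607 sin 132° = 451.09, north 607 cos 132° = -406.16
Net displacement: 4150.99 east, -1467.09 north. Direction back to start is (-4150.99, 1467.09): bearing = atan2(-4150.99, 1467.09) mod 360° = 289.47° ≈ 289°.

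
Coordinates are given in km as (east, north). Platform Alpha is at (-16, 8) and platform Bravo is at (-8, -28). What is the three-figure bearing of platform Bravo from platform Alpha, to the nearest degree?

167°

Δeast = -8 − -16 = 8.00; Δnorth = -28 − 8 = -36.00.
Bearing = atan2(Δeast, Δnorth) mod 360° = 167.47° ≈ 167°.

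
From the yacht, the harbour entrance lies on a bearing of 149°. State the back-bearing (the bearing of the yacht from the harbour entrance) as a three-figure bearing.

329°

Back-bearing = 149° + 180° = 329°.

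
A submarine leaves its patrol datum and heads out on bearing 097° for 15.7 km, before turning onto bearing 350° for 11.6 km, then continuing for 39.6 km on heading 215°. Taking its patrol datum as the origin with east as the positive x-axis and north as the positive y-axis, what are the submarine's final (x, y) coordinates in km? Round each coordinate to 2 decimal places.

Leg 1 (097°, 15.7 km): east 15.7 sin 97° = 15.58, north 15.7 cos 97° = -1.91
Leg 2 (350°, 11.6 km): east 11.6 sin 350° = -2.01, north 11.6 cos 350° = 11.42
Leg 3 (215°, 39.6 km): east 39.6 sin 215° = -22.71, north 39.6 cos 215° = -32.44
Summing: -9.14 km east, -22.93 km north → (-9.14, -22.93).

(-9.14, -22.93)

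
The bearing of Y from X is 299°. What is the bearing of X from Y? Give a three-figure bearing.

Back-bearing = 299° − 180° = 119°.

119°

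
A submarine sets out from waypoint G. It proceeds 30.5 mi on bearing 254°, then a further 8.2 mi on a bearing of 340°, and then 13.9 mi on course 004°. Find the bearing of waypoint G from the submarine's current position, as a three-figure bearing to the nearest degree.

Leg 1 (254°, 30.5 mi): east 30.5 sin 254° = -29.32, north 30.5 cos 254° = -8.41
Leg 2 (340°, 8.2 mi): east 8.2 sin 340° = -2.80, north 8.2 cos 340° = 7.71
Leg 3 (004°, 13.9 mi): east 13.9 sin 4° = 0.97, north 13.9 cos 4° = 13.87
Net displacement: -31.15 east, 13.16 north. Direction back to start is (31.15, -13.16): bearing = atan2(31.15, -13.16) mod 360° = 112.91° ≈ 113°.

113°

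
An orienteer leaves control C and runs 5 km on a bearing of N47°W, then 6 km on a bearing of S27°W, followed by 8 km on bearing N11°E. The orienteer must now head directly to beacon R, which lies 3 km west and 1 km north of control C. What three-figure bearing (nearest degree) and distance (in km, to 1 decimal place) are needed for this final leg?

Leg 1 (N47°W, 5 km): east 5 sin 313° = -3.66, north 5 cos 313° = 3.41
Leg 2 (S27°W, 6 km): east 6 sin 207° = -2.72, north 6 cos 207° = -5.35
Leg 3 (N11°E, 8 km): east 8 sin 11° = 1.53, north 8 cos 11° = 7.85
Current position: (-4.85, 5.92). Target: (-3, 1). Remaining: Δeast = 1.85, Δnorth = -4.92.
Bearing = atan2(1.85, -4.92) mod 360° = 159.34°; distance = √((1.85)² + (-4.92)²) = 5.255 km.

159°, 5.3 km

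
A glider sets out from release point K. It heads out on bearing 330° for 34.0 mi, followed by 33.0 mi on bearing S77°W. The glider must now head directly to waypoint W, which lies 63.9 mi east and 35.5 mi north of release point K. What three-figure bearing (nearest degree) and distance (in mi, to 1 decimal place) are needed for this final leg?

Leg 1 (330°, 34.0 mi): east 34.0 sin 330° = -17.00, north 34.0 cos 330° = 29.44
Leg 2 (S77°W, 33.0 mi): east 33.0 sin 257° = -32.15, north 33.0 cos 257° = -7.42
Current position: (-49.15, 22.02). Target: (63.9, 35.5). Remaining: Δeast = 113.05, Δnorth = 13.48.
Bearing = atan2(113.05, 13.48) mod 360° = 83.20°; distance = √((113.05)² + (13.48)²) = 113.855 mi.

083°, 113.9 mi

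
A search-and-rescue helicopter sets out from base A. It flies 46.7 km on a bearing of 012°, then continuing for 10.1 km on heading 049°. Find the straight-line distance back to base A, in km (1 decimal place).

Leg 1 (012°, 46.7 km): east 46.7 sin 12° = 9.71, north 46.7 cos 12° = 45.68
Leg 2 (049°, 10.1 km): east 10.1 sin 49° = 7.62, north 10.1 cos 49° = 6.63
Net: 17.33 east, 52.31 north. Distance = √((17.33)² + (52.31)²) = 55.102 km.

55.1 km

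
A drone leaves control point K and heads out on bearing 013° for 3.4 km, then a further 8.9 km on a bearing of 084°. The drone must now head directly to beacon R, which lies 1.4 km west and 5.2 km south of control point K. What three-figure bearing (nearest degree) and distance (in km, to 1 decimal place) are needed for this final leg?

229°, 14.5 km

Leg 1 (013°, 3.4 km): east 3.4 sin 13° = 0.76, north 3.4 cos 13° = 3.31
Leg 2 (084°, 8.9 km): east 8.9 sin 84° = 8.85, north 8.9 cos 84° = 0.93
Current position: (9.62, 4.24). Target: (-1.4, -5.2). Remaining: Δeast = -11.02, Δnorth = -9.44.
Bearing = atan2(-11.02, -9.44) mod 360° = 229.40°; distance = √((-11.02)² + (-9.44)²) = 14.510 km.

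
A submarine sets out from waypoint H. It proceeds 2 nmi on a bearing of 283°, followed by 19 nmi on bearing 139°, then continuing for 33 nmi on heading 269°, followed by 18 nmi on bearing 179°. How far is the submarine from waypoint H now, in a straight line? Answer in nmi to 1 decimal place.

Leg 1 (283°, 2 nmi): east 2 sin 283° = -1.95, north 2 cos 283° = 0.45
Leg 2 (139°, 19 nmi): east 19 sin 139° = 12.47, north 19 cos 139° = -14.34
Leg 3 (269°, 33 nmi): east 33 sin 269° = -32.99, north 33 cos 269° = -0.58
Leg 4 (179°, 18 nmi): east 18 sin 179° = 0.31, north 18 cos 179° = -18.00
Net: -22.16 east, -32.46 north. Distance = √((-22.16)² + (-32.46)²) = 39.308 nmi.

39.3 nmi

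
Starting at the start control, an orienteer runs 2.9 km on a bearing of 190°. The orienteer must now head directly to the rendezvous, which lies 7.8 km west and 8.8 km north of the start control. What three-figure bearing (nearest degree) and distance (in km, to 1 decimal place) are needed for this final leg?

328°, 13.8 km

Leg 1 (190°, 2.9 km): east 2.9 sin 190° = -0.50, north 2.9 cos 190° = -2.86
Current position: (-0.50, -2.86). Target: (-7.8, 8.8). Remaining: Δeast = -7.30, Δnorth = 11.66.
Bearing = atan2(-7.30, 11.66) mod 360° = 327.95°; distance = √((-7.30)² + (11.66)²) = 13.751 km.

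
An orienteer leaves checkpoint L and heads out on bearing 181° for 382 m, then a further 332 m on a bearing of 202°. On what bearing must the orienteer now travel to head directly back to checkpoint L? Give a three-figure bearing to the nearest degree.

011°

Leg 1 (181°, 382 m): east 382 sin 181° = -6.67, north 382 cos 181° = -381.94
Leg 2 (202°, 332 m): east 332 sin 202° = -124.37, north 332 cos 202° = -307.83
Net displacement: -131.04 east, -689.77 north. Direction back to start is (131.04, 689.77): bearing = atan2(131.04, 689.77) mod 360° = 10.76° ≈ 011°.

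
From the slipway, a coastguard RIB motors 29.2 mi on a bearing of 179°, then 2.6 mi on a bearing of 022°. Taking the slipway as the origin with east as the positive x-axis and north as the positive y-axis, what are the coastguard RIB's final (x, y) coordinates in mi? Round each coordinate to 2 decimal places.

Leg 1 (179°, 29.2 mi): east 29.2 sin 179° = 0.51, north 29.2 cos 179° = -29.20
Leg 2 (022°, 2.6 mi): east 2.6 sin 22° = 0.97, north 2.6 cos 22° = 2.41
Summing: 1.48 mi east, -26.78 mi north → (1.48, -26.78).

(1.48, -26.78)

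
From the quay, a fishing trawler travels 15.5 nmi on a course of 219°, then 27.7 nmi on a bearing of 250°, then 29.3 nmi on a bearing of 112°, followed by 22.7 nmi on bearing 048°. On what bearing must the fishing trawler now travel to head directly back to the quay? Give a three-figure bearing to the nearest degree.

Leg 1 (219°, 15.5 nmi): east 15.5 sin 219° = -9.75, north 15.5 cos 219° = -12.05
Leg 2 (250°, 27.7 nmi): east 27.7 sin 250° = -26.03, north 27.7 cos 250° = -9.47
Leg 3 (112°, 29.3 nmi): east 29.3 sin 112° = 27.17, north 29.3 cos 112° = -10.98
Leg 4 (048°, 22.7 nmi): east 22.7 sin 48° = 16.87, north 22.7 cos 48° = 15.19
Net displacement: 8.25 east, -17.31 north. Direction back to start is (-8.25, 17.31): bearing = atan2(-8.25, 17.31) mod 360° = 334.51° ≈ 335°.

335°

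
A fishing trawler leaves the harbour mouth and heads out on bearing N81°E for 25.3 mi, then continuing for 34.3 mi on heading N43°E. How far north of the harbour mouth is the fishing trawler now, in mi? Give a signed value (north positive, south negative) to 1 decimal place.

29.0 mi

Leg 1 (N81°E, 25.3 mi): east 25.3 sin 81° = 24.99, north 25.3 cos 81° = 3.96
Leg 2 (N43°E, 34.3 mi): east 34.3 sin 43° = 23.39, north 34.3 cos 43° = 25.09
Net north component: 29.04 mi.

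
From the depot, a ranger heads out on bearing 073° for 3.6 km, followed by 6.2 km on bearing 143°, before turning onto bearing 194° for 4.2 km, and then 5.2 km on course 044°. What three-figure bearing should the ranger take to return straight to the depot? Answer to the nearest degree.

293°

Leg 1 (073°, 3.6 km): east 3.6 sin 73° = 3.44, north 3.6 cos 73° = 1.05
Leg 2 (143°, 6.2 km): east 6.2 sin 143° = 3.73, north 6.2 cos 143° = -4.95
Leg 3 (194°, 4.2 km): east 4.2 sin 194° = -1.02, north 4.2 cos 194° = -4.08
Leg 4 (044°, 5.2 km): east 5.2 sin 44° = 3.61, north 5.2 cos 44° = 3.74
Net displacement: 9.77 east, -4.23 north. Direction back to start is (-9.77, 4.23): bearing = atan2(-9.77, 4.23) mod 360° = 293.43° ≈ 293°.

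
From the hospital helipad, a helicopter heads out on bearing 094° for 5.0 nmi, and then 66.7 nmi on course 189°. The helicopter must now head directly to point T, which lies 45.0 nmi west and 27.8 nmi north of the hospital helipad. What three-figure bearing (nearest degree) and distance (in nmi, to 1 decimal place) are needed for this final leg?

Leg 1 (094°, 5.0 nmi): east 5.0 sin 94° = 4.99, north 5.0 cos 94° = -0.35
Leg 2 (189°, 66.7 nmi): east 66.7 sin 189° = -10.43, north 66.7 cos 189° = -65.88
Current position: (-5.45, -66.23). Target: (-45.0, 27.8). Remaining: Δeast = -39.55, Δnorth = 94.03.
Bearing = atan2(-39.55, 94.03) mod 360° = 337.19°; distance = √((-39.55)² + (94.03)²) = 102.008 nmi.

337°, 102.0 nmi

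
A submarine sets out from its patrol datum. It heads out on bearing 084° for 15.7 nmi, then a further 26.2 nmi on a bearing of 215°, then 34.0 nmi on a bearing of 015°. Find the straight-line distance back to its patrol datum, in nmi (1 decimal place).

Leg 1 (084°, 15.7 nmi): east 15.7 sin 84° = 15.61, north 15.7 cos 84° = 1.64
Leg 2 (215°, 26.2 nmi): east 26.2 sin 215° = -15.03, north 26.2 cos 215° = -21.46
Leg 3 (015°, 34.0 nmi): east 34.0 sin 15° = 8.80, north 34.0 cos 15° = 32.84
Net: 9.39 east, 13.02 north. Distance = √((9.39)² + (13.02)²) = 16.051 nmi.

16.1 nmi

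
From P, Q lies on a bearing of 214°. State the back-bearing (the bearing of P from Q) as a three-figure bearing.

Back-bearing = 214° − 180° = 034°.

034°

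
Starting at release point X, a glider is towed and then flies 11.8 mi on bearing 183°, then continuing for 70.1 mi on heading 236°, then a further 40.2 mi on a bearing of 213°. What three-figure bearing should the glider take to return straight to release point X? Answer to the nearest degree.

Leg 1 (183°, 11.8 mi): east 11.8 sin 183° = -0.62, north 11.8 cos 183° = -11.78
Leg 2 (236°, 70.1 mi): east 70.1 sin 236° = -58.12, north 70.1 cos 236° = -39.20
Leg 3 (213°, 40.2 mi): east 40.2 sin 213° = -21.89, north 40.2 cos 213° = -33.71
Net displacement: -80.63 east, -84.70 north. Direction back to start is (80.63, 84.70): bearing = atan2(80.63, 84.70) mod 360° = 43.59° ≈ 044°.

044°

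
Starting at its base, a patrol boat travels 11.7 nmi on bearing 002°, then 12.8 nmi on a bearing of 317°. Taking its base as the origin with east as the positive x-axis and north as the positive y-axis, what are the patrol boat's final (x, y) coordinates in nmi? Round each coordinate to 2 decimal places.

(-8.32, 21.05)

Leg 1 (002°, 11.7 nmi): east 11.7 sin 2° = 0.41, north 11.7 cos 2° = 11.69
Leg 2 (317°, 12.8 nmi): east 12.8 sin 317° = -8.73, north 12.8 cos 317° = 9.36
Summing: -8.32 nmi east, 21.05 nmi north → (-8.32, 21.05).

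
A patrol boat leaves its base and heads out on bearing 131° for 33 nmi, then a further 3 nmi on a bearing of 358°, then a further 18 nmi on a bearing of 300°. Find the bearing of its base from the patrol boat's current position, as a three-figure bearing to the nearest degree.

316°

Leg 1 (131°, 33 nmi): east 33 sin 131° = 24.91, north 33 cos 131° = -21.65
Leg 2 (358°, 3 nmi): east 3 sin 358° = -0.10, north 3 cos 358° = 3.00
Leg 3 (300°, 18 nmi): east 18 sin 300° = -15.59, north 18 cos 300° = 9.00
Net displacement: 9.21 east, -9.65 north. Direction back to start is (-9.21, 9.65): bearing = atan2(-9.21, 9.65) mod 360° = 316.33° ≈ 316°.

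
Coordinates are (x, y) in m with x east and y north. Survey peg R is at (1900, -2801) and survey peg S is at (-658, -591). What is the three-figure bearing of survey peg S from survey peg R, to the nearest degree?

311°

Δeast = -658 − 1900 = -2558.00; Δnorth = -591 − -2801 = 2210.00.
Bearing = atan2(Δeast, Δnorth) mod 360° = 310.83° ≈ 311°.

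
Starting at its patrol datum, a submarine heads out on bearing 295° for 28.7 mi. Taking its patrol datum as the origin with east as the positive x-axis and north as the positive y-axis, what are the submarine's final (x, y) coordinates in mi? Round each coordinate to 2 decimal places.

Leg 1 (295°, 28.7 mi): east 28.7 sin 295° = -26.01, north 28.7 cos 295° = 12.13
Summing: -26.01 mi east, 12.13 mi north → (-26.01, 12.13).

(-26.01, 12.13)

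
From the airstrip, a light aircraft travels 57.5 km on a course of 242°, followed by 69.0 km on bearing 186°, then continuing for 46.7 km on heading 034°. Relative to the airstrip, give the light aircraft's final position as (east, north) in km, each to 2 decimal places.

(-31.87, -56.90)

Leg 1 (242°, 57.5 km): east 57.5 sin 242° = -50.77, north 57.5 cos 242° = -26.99
Leg 2 (186°, 69.0 km): east 69.0 sin 186° = -7.21, north 69.0 cos 186° = -68.62
Leg 3 (034°, 46.7 km): east 46.7 sin 34° = 26.11, north 46.7 cos 34° = 38.72
Summing: -31.87 km east, -56.90 km north → (-31.87, -56.90).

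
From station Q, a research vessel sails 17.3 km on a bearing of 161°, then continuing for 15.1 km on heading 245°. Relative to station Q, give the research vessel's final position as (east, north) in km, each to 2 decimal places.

(-8.05, -22.74)

Leg 1 (161°, 17.3 km): east 17.3 sin 161° = 5.63, north 17.3 cos 161° = -16.36
Leg 2 (245°, 15.1 km): east 15.1 sin 245° = -13.69, north 15.1 cos 245° = -6.38
Summing: -8.05 km east, -22.74 km north → (-8.05, -22.74).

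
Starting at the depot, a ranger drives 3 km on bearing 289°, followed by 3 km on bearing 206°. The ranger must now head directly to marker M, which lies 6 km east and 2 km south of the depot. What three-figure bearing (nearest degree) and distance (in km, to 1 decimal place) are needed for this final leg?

092°, 10.2 km

Leg 1 (289°, 3 km): east 3 sin 289° = -2.84, north 3 cos 289° = 0.98
Leg 2 (206°, 3 km): east 3 sin 206° = -1.32, north 3 cos 206° = -2.70
Current position: (-4.15, -1.72). Target: (6, -2). Remaining: Δeast = 10.15, Δnorth = -0.28.
Bearing = atan2(10.15, -0.28) mod 360° = 91.58°; distance = √((10.15)² + (-0.28)²) = 10.156 km.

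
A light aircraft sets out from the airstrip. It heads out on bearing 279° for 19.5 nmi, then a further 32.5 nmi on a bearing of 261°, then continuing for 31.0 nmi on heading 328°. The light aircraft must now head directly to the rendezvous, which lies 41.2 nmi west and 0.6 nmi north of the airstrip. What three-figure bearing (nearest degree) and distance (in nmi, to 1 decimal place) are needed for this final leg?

132°, 35.6 nmi

Leg 1 (279°, 19.5 nmi): east 19.5 sin 279° = -19.26, north 19.5 cos 279° = 3.05
Leg 2 (261°, 32.5 nmi): east 32.5 sin 261° = -32.10, north 32.5 cos 261° = -5.08
Leg 3 (328°, 31.0 nmi): east 31.0 sin 328° = -16.43, north 31.0 cos 328° = 26.29
Current position: (-67.79, 24.26). Target: (-41.2, 0.6). Remaining: Δeast = 26.59, Δnorth = -23.66.
Bearing = atan2(26.59, -23.66) mod 360° = 131.66°; distance = √((26.59)² + (-23.66)²) = 35.588 nmi.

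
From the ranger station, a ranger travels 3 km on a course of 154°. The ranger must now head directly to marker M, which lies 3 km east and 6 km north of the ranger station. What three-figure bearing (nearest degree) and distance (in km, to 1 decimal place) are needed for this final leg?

011°, 8.9 km

Leg 1 (154°, 3 km): east 3 sin 154° = 1.32, north 3 cos 154° = -2.70
Current position: (1.32, -2.70). Target: (3, 6). Remaining: Δeast = 1.68, Δnorth = 8.70.
Bearing = atan2(1.68, 8.70) mod 360° = 10.96°; distance = √((1.68)² + (8.70)²) = 8.858 km.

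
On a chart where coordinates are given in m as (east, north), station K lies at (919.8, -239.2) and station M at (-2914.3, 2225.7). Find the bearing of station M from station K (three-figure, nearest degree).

303°

Δeast = -2914.3 − 919.8 = -3834.10; Δnorth = 2225.7 − -239.2 = 2464.90.
Bearing = atan2(Δeast, Δnorth) mod 360° = 302.74° ≈ 303°.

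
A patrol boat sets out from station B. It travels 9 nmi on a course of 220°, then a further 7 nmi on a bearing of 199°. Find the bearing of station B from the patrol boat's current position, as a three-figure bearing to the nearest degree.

031°

Leg 1 (220°, 9 nmi): east 9 sin 220° = -5.79, north 9 cos 220° = -6.89
Leg 2 (199°, 7 nmi): east 7 sin 199° = -2.28, north 7 cos 199° = -6.62
Net displacement: -8.06 east, -13.51 north. Direction back to start is (8.06, 13.51): bearing = atan2(8.06, 13.51) mod 360° = 30.83° ≈ 031°.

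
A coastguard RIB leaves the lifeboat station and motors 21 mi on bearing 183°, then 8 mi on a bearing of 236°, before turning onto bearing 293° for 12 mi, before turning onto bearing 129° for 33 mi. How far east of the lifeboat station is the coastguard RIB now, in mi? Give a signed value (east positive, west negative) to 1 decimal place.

6.9 mi

Leg 1 (183°, 21 mi): east 21 sin 183° = -1.10, north 21 cos 183° = -20.97
Leg 2 (236°, 8 mi): east 8 sin 236° = -6.63, north 8 cos 236° = -4.47
Leg 3 (293°, 12 mi): east 12 sin 293° = -11.05, north 12 cos 293° = 4.69
Leg 4 (129°, 33 mi): east 33 sin 129° = 25.65, north 33 cos 129° = -20.77
Net east component: 6.87 mi.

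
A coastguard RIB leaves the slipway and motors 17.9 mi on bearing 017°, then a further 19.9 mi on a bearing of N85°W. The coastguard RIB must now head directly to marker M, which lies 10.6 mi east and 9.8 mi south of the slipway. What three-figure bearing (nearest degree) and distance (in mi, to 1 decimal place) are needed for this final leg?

139°, 38.2 mi

Leg 1 (017°, 17.9 mi): east 17.9 sin 17° = 5.23, north 17.9 cos 17° = 17.12
Leg 2 (N85°W, 19.9 mi): east 19.9 sin 275° = -19.82, north 19.9 cos 275° = 1.73
Current position: (-14.59, 18.85). Target: (10.6, -9.8). Remaining: Δeast = 25.19, Δnorth = -28.65.
Bearing = atan2(25.19, -28.65) mod 360° = 138.68°; distance = √((25.19)² + (-28.65)²) = 38.151 mi.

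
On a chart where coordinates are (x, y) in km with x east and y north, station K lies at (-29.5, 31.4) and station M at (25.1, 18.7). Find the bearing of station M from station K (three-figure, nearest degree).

Δeast = 25.1 − -29.5 = 54.60; Δnorth = 18.7 − 31.4 = -12.70.
Bearing = atan2(Δeast, Δnorth) mod 360° = 103.09° ≈ 103°.

103°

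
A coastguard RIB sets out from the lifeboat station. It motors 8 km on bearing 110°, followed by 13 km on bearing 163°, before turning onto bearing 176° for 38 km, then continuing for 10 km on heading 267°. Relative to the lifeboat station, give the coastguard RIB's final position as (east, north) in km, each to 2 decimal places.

(3.98, -53.60)

Leg 1 (110°, 8 km): east 8 sin 110° = 7.52, north 8 cos 110° = -2.74
Leg 2 (163°, 13 km): east 13 sin 163° = 3.80, north 13 cos 163° = -12.43
Leg 3 (176°, 38 km): east 38 sin 176° = 2.65, north 38 cos 176° = -37.91
Leg 4 (267°, 10 km): east 10 sin 267° = -9.99, north 10 cos 267° = -0.52
Summing: 3.98 km east, -53.60 km north → (3.98, -53.60).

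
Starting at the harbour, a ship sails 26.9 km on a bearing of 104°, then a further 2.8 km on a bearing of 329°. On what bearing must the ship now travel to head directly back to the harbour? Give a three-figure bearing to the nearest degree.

279°

Leg 1 (104°, 26.9 km): east 26.9 sin 104° = 26.10, north 26.9 cos 104° = -6.51
Leg 2 (329°, 2.8 km): east 2.8 sin 329° = -1.44, north 2.8 cos 329° = 2.40
Net displacement: 24.66 east, -4.11 north. Direction back to start is (-24.66, 4.11): bearing = atan2(-24.66, 4.11) mod 360° = 279.46° ≈ 279°.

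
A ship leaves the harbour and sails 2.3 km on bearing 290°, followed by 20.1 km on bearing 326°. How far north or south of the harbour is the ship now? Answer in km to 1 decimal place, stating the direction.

Leg 1 (290°, 2.3 km): east 2.3 sin 290° = -2.16, north 2.3 cos 290° = 0.79
Leg 2 (326°, 20.1 km): east 20.1 sin 326° = -11.24, north 20.1 cos 326° = 16.66
Net north component: 17.45 km.

17.5 km north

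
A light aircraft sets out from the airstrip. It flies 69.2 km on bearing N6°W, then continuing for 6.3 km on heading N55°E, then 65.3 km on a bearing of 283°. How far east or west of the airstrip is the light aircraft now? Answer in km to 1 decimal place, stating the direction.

Leg 1 (N6°W, 69.2 km): east 69.2 sin 354° = -7.23, north 69.2 cos 354° = 68.82
Leg 2 (N55°E, 6.3 km): east 6.3 sin 55° = 5.16, north 6.3 cos 55° = 3.61
Leg 3 (283°, 65.3 km): east 65.3 sin 283° = -63.63, north 65.3 cos 283° = 14.69
Net east component: -65.70 km.

65.7 km west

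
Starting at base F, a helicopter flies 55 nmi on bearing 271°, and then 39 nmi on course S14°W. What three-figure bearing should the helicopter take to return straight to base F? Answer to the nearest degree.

060°

Leg 1 (271°, 55 nmi): east 55 sin 271° = -54.99, north 55 cos 271° = 0.96
Leg 2 (S14°W, 39 nmi): east 39 sin 194° = -9.43, north 39 cos 194° = -37.84
Net displacement: -64.43 east, -36.88 north. Direction back to start is (64.43, 36.88): bearing = atan2(64.43, 36.88) mod 360° = 60.21° ≈ 060°.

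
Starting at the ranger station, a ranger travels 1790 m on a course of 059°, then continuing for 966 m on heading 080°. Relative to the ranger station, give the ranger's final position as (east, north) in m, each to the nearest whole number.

Leg 1 (059°, 1790 m): east 1790 sin 59° = 1534.33, north 1790 cos 59° = 921.92
Leg 2 (080°, 966 m): east 966 sin 80° = 951.32, north 966 cos 80° = 167.74
Summing: 2485.65 m east, 1089.66 m north → (2486, 1090).

(2486, 1090)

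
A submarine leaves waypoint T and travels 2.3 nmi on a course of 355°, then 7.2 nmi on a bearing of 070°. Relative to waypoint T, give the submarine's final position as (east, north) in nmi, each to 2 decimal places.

(6.57, 4.75)

Leg 1 (355°, 2.3 nmi): east 2.3 sin 355° = -0.20, north 2.3 cos 355° = 2.29
Leg 2 (070°, 7.2 nmi): east 7.2 sin 70° = 6.77, north 7.2 cos 70° = 2.46
Summing: 6.57 nmi east, 4.75 nmi north → (6.57, 4.75).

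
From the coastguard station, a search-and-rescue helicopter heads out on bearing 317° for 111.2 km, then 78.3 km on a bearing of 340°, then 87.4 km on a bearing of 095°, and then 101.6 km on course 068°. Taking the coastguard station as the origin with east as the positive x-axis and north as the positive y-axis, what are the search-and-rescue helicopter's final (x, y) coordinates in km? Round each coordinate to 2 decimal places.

Leg 1 (317°, 111.2 km): east 111.2 sin 317° = -75.84, north 111.2 cos 317° = 81.33
Leg 2 (340°, 78.3 km): east 78.3 sin 340° = -26.78, north 78.3 cos 340° = 73.58
Leg 3 (095°, 87.4 km): east 87.4 sin 95° = 87.07, north 87.4 cos 95° = -7.62
Leg 4 (068°, 101.6 km): east 101.6 sin 68° = 94.20, north 101.6 cos 68° = 38.06
Summing: 78.65 km east, 185.35 km north → (78.65, 185.35).

(78.65, 185.35)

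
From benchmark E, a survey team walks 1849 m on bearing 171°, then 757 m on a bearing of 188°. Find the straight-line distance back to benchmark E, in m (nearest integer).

Leg 1 (171°, 1849 m): east 1849 sin 171° = 289.25, north 1849 cos 171° = -1826.24
Leg 2 (188°, 757 m): east 757 sin 188° = -105.35, north 757 cos 188° = -749.63
Net: 183.89 east, -2575.87 north. Distance = √((183.89)² + (-2575.87)²) = 2582.424 m.

2582 m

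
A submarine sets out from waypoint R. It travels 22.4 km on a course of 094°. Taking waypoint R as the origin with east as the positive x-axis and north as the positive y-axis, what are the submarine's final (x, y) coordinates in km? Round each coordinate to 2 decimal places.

(22.35, -1.56)

Leg 1 (094°, 22.4 km): east 22.4 sin 94° = 22.35, north 22.4 cos 94° = -1.56
Summing: 22.35 km east, -1.56 km north → (22.35, -1.56).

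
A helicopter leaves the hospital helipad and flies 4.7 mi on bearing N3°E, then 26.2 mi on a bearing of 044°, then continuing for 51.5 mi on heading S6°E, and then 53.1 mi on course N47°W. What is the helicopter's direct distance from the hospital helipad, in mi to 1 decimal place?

17.3 mi

Leg 1 (N3°E, 4.7 mi): east 4.7 sin 3° = 0.25, north 4.7 cos 3° = 4.69
Leg 2 (044°, 26.2 mi): east 26.2 sin 44° = 18.20, north 26.2 cos 44° = 18.85
Leg 3 (S6°E, 51.5 mi): east 51.5 sin 174° = 5.38, north 51.5 cos 174° = -51.22
Leg 4 (N47°W, 53.1 mi): east 53.1 sin 313° = -38.83, north 53.1 cos 313° = 36.21
Net: -15.01 east, 8.54 north. Distance = √((-15.01)² + (8.54)²) = 17.264 mi.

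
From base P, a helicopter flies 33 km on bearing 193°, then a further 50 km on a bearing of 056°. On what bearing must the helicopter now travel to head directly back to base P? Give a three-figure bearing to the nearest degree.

Leg 1 (193°, 33 km): east 33 sin 193° = -7.42, north 33 cos 193° = -32.15
Leg 2 (056°, 50 km): east 50 sin 56° = 41.45, north 50 cos 56° = 27.96
Net displacement: 34.03 east, -4.19 north. Direction back to start is (-34.03, 4.19): bearing = atan2(-34.03, 4.19) mod 360° = 277.03° ≈ 277°.

277°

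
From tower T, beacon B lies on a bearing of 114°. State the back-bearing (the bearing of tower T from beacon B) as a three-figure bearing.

294°

Back-bearing = 114° + 180° = 294°.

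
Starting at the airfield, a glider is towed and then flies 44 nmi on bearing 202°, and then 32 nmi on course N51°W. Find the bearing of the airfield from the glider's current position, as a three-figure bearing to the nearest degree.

063°

Leg 1 (202°, 44 nmi): east 44 sin 202° = -16.48, north 44 cos 202° = -40.80
Leg 2 (N51°W, 32 nmi): east 32 sin 309° = -24.87, north 32 cos 309° = 20.14
Net displacement: -41.35 east, -20.66 north. Direction back to start is (41.35, 20.66): bearing = atan2(41.35, 20.66) mod 360° = 63.45° ≈ 063°.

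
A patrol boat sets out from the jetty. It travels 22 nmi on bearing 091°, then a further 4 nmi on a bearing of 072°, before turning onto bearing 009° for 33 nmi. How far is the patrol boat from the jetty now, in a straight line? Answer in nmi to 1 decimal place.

Leg 1 (091°, 22 nmi): east 22 sin 91° = 22.00, north 22 cos 91° = -0.38
Leg 2 (072°, 4 nmi): east 4 sin 72° = 3.80, north 4 cos 72° = 1.24
Leg 3 (009°, 33 nmi): east 33 sin 9° = 5.16, north 33 cos 9° = 32.59
Net: 30.96 east, 33.45 north. Distance = √((30.96)² + (33.45)²) = 45.578 nmi.

45.6 nmi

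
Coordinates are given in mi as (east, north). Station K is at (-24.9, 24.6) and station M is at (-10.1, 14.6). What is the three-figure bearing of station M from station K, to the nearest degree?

Δeast = -10.1 − -24.9 = 14.80; Δnorth = 14.6 − 24.6 = -10.00.
Bearing = atan2(Δeast, Δnorth) mod 360° = 124.05° ≈ 124°.

124°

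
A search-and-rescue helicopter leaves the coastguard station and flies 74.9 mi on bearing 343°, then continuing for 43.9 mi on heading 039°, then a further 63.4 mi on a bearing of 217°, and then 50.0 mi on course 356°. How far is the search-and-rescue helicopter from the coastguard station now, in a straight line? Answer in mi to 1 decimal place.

Leg 1 (343°, 74.9 mi): east 74.9 sin 343° = -21.90, north 74.9 cos 343° = 71.63
Leg 2 (039°, 43.9 mi): east 43.9 sin 39° = 27.63, north 43.9 cos 39° = 34.12
Leg 3 (217°, 63.4 mi): east 63.4 sin 217° = -38.16, north 63.4 cos 217° = -50.63
Leg 4 (356°, 50.0 mi): east 50.0 sin 356° = -3.49, north 50.0 cos 356° = 49.88
Net: -35.91 east, 104.99 north. Distance = √((-35.91)² + (104.99)²) = 110.962 mi.

111.0 mi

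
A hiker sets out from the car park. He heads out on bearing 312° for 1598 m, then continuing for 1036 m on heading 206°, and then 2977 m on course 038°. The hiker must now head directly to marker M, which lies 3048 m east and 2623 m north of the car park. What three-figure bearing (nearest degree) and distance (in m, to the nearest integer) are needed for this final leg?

Leg 1 (312°, 1598 m): east 1598 sin 312° = -1187.55, north 1598 cos 312° = 1069.27
Leg 2 (206°, 1036 m): east 1036 sin 206° = -454.15, north 1036 cos 206° = -931.15
Leg 3 (038°, 2977 m): east 2977 sin 38° = 1832.82, north 2977 cos 38° = 2345.91
Current position: (191.13, 2484.03). Target: (3048, 2623). Remaining: Δeast = 2856.87, Δnorth = 138.97.
Bearing = atan2(2856.87, 138.97) mod 360° = 87.22°; distance = √((2856.87)² + (138.97)²) = 2860.252 m.

087°, 2860 m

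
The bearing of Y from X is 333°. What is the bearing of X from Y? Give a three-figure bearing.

Back-bearing = 333° − 180° = 153°.

153°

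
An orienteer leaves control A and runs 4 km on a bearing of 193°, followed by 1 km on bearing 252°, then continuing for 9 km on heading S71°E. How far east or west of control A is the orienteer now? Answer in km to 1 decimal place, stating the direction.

6.7 km east

Leg 1 (193°, 4 km): east 4 sin 193° = -0.90, north 4 cos 193° = -3.90
Leg 2 (252°, 1 km): east 1 sin 252° = -0.95, north 1 cos 252° = -0.31
Leg 3 (S71°E, 9 km): east 9 sin 109° = 8.51, north 9 cos 109° = -2.93
Net east component: 6.66 km.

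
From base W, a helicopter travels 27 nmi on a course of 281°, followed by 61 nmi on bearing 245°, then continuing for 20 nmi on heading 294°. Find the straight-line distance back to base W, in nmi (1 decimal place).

Leg 1 (281°, 27 nmi): east 27 sin 281° = -26.50, north 27 cos 281° = 5.15
Leg 2 (245°, 61 nmi): east 61 sin 245° = -55.28, north 61 cos 245° = -25.78
Leg 3 (294°, 20 nmi): east 20 sin 294° = -18.27, north 20 cos 294° = 8.13
Net: -100.06 east, -12.49 north. Distance = √((-100.06)² + (-12.49)²) = 100.837 nmi.

100.8 nmi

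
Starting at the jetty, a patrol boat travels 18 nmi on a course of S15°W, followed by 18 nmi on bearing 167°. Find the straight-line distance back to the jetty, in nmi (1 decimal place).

34.9 nmi

Leg 1 (S15°W, 18 nmi): east 18 sin 195° = -4.66, north 18 cos 195° = -17.39
Leg 2 (167°, 18 nmi): east 18 sin 167° = 4.05, north 18 cos 167° = -17.54
Net: -0.61 east, -34.93 north. Distance = √((-0.61)² + (-34.93)²) = 34.931 nmi.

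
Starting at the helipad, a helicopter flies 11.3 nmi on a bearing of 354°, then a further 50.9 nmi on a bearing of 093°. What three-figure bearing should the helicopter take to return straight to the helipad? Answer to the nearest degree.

Leg 1 (354°, 11.3 nmi): east 11.3 sin 354° = -1.18, north 11.3 cos 354° = 11.24
Leg 2 (093°, 50.9 nmi): east 50.9 sin 93° = 50.83, north 50.9 cos 93° = -2.66
Net displacement: 49.65 east, 8.57 north. Direction back to start is (-49.65, -8.57): bearing = atan2(-49.65, -8.57) mod 360° = 260.20° ≈ 260°.

260°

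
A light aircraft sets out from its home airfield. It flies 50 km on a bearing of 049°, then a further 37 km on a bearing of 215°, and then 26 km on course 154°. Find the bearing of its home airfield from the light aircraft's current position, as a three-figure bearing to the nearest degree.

Leg 1 (049°, 50 km): east 50 sin 49° = 37.74, north 50 cos 49° = 32.80
Leg 2 (215°, 37 km): east 37 sin 215° = -21.22, north 37 cos 215° = -30.31
Leg 3 (154°, 26 km): east 26 sin 154° = 11.40, north 26 cos 154° = -23.37
Net displacement: 27.91 east, -20.87 north. Direction back to start is (-27.91, 20.87): bearing = atan2(-27.91, 20.87) mod 360° = 306.79° ≈ 307°.

307°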